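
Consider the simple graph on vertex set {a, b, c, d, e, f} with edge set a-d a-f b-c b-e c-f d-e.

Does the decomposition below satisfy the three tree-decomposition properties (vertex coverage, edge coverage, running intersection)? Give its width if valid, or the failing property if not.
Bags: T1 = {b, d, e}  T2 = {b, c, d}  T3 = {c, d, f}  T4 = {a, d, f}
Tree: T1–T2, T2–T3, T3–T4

Vertex coverage: the bags together contain {a, b, c, d, e, f}, the full vertex set. Edge coverage: each edge of G has both endpoints in at least one bag. Running intersection: for every vertex, the bags containing it form a connected subtree. All three properties hold, so this is a valid tree decomposition of width max|bag| − 1 = 2, and hence tw(G) ≤ 2.

Yes; width 2.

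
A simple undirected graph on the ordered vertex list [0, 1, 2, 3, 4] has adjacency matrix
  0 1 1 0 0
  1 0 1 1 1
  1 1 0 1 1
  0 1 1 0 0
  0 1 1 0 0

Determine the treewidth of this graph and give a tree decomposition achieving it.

Each bag holds 3 vertices, so the decomposition has width 2, which upper-bounds the treewidth. Conversely, {0, 1, 2} is a clique of size 3, and the vertices of any clique must share a bag in every tree decomposition; so some bag has ≥ 3 vertices and tw(G) ≥ 2. Hence tw(G) = 2 exactly.

Treewidth 2.
One optimal decomposition is:
Bags: B1 = {0, 1, 2}  B2 = {1, 2, 4}  B3 = {1, 2, 3}
Tree: B1–B2, B1–B3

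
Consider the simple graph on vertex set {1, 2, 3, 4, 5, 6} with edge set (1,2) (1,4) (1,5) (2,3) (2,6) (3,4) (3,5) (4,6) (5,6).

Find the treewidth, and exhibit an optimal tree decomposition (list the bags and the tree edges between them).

The largest bag has 4 vertices, giving width 3; this decomposition certifies tw(G) ≤ 3. For the lower bound: the 4 vertex sets {4,6}, {1,5}, {2}, {3} are disjoint, each induces a connected subgraph, and every pair is joined by at least one edge of G. Contracting each set to a single vertex therefore yields K_{4} as a minor, and since treewidth is minor-monotone, tw(G) ≥ tw(K_{4}) = 3. Hence tw(G) = 3 exactly.

Treewidth 3.
Bags: B1 = {2, 4, 5, 6}  B2 = {1, 2, 4, 5}  B3 = {2, 3, 4, 5}
Tree: B1–B2, B2–B3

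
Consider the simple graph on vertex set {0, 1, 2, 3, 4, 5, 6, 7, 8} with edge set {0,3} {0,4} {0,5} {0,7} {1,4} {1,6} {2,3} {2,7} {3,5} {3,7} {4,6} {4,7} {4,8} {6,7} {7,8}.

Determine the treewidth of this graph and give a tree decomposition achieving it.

The largest bag has 3 vertices, giving width 2; this decomposition certifies tw(G) ≤ 2. On the other hand G contains the 3-clique {1, 4, 6}. A clique must lie in a single bag of any decomposition, so no decomposition can have width below 2. Hence tw(G) = 2 exactly.

Treewidth 2.
One such decomposition:
Bags: B1 = {0, 4, 7}  B2 = {0, 3, 7}  B3 = {0, 3, 5}  B4 = {4, 6, 7}  B5 = {1, 4, 6}  B6 = {2, 3, 7}  B7 = {4, 7, 8}
Tree: B1–B2, B2–B3, B1–B4, B4–B5, B2–B6, B1–B7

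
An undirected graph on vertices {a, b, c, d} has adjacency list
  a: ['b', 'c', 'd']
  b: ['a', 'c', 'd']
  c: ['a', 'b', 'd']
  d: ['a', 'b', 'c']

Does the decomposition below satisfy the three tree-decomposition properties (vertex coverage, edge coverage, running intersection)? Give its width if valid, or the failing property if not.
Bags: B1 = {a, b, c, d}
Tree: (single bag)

Checking the three conditions: (i) the bags cover all of {a, b, c, d}; (ii) for each edge, some bag contains both endpoints; (iii) the bags containing any fixed vertex form a subtree. All hold, so the decomposition is valid with width 4 − 1 = 3.

Yes; width 3.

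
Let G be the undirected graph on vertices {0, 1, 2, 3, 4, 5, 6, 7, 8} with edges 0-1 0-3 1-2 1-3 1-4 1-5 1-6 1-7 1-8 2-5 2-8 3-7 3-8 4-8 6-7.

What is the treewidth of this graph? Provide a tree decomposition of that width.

Each bag holds 3 vertices, so the decomposition has width 2, which upper-bounds the treewidth. On the other hand G contains the 3-clique {1, 2, 8}. A clique must lie in a single bag of any decomposition, so no decomposition can have width below 2. The upper and lower bounds meet at 2, so that is the treewidth.

Treewidth 2.
One optimal decomposition is:
Bags: B1 = {1, 3, 7}  B2 = {1, 3, 8}  B3 = {0, 1, 3}  B4 = {1, 2, 8}  B5 = {1, 6, 7}  B6 = {1, 2, 5}  B7 = {1, 4, 8}
Tree: B1–B2, B1–B3, B2–B4, B1–B5, B4–B6, B2–B7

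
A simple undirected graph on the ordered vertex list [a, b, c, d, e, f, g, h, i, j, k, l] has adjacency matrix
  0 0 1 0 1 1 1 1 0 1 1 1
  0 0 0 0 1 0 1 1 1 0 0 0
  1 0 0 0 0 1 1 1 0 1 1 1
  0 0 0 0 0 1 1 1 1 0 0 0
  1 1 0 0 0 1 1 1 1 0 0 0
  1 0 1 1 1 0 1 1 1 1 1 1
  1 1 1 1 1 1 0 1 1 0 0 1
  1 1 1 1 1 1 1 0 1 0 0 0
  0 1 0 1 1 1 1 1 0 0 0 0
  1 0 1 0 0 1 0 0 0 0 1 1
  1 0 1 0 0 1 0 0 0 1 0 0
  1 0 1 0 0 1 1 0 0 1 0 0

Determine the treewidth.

4

A width-4 tree decomposition is:
Bags: B1 = {a, c, f, g, h}  B2 = {a, e, f, g, h}  B3 = {a, c, f, g, l}  B4 = {a, c, f, j, l}  B5 = {e, f, g, h, i}  B6 = {a, c, f, j, k}  B7 = {b, e, g, h, i}  B8 = {d, f, g, h, i}
Tree: B1–B2, B1–B3, B3–B4, B2–B5, B4–B6, B5–B7, B5–B8
Every bag has size at most 5, so the width is 5 − 1 = 4 and tw(G) ≤ 4. Conversely, {a, c, f, g, h} is a clique of size 5, and the vertices of any clique must share a bag in every tree decomposition; so some bag has ≥ 5 vertices and tw(G) ≥ 4. Hence tw(G) = 4 exactly.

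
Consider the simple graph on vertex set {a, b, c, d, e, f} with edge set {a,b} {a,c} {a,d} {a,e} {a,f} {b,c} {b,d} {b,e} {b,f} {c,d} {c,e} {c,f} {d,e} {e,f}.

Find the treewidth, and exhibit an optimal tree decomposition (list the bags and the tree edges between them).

Treewidth 4.
One such decomposition:
Bags: B1 = {a, b, c, d, e}  B2 = {a, b, c, e, f}
Tree: B1–B2

Every bag has size at most 5, so the width is 5 − 1 = 4 and tw(G) ≤ 4. For the lower bound, the 5 vertices {a, b, c, d, e} are pairwise adjacent, and any tree decomposition puts a clique entirely inside one bag — forcing width ≥ 4. Hence tw(G) = 4 exactly.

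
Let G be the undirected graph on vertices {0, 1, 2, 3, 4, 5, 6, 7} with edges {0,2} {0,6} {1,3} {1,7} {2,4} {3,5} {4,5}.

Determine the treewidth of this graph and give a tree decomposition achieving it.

Treewidth 1.
One such decomposition:
Bags: B1 = {0, 6}  B2 = {0, 2}  B3 = {2, 4}  B4 = {4, 5}  B5 = {3, 5}  B6 = {1, 3}  B7 = {1, 7}
Tree: B1–B2, B2–B3, B3–B4, B4–B5, B5–B6, B6–B7

The largest bag has 2 vertices, giving width 1; this decomposition certifies tw(G) ≤ 1. G has an edge, so its treewidth is at least 1. Hence tw(G) = 1 exactly.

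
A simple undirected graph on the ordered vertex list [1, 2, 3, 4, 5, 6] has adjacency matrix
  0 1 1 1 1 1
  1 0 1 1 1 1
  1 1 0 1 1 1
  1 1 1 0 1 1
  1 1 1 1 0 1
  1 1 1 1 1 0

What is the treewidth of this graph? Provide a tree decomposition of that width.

Treewidth 5.
One such decomposition:
Bags: B1 = {1, 2, 3, 4, 5, 6}
Tree: (single bag)

A single bag containing all 6 vertices is trivially a valid decomposition of width 5. On the other hand G contains the 6-clique {1, 2, 3, 4, 5, 6}. A clique must lie in a single bag of any decomposition, so no decomposition can have width below 5. Combining the bounds, tw(G) = 5.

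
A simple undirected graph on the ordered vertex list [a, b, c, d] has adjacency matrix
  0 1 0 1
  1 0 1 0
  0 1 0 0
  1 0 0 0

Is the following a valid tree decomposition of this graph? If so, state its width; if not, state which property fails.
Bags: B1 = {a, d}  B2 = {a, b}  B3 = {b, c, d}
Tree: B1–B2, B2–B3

No — bags containing vertex d are not connected in the tree.

A tree decomposition must satisfy three properties: every vertex lies in some bag; for every edge, both endpoints lie together in some bag; and for every vertex, the bags containing it form a connected subtree. Here bags containing vertex d are not connected in the tree, so the decomposition is invalid.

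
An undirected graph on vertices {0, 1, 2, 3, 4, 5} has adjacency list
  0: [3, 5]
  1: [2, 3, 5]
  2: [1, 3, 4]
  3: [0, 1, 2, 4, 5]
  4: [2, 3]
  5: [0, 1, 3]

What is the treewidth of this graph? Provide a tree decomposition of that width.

The largest bag has 3 vertices, giving width 2; this decomposition certifies tw(G) ≤ 2. For the lower bound, the 3 vertices {0, 3, 5} are pairwise adjacent, and any tree decomposition puts a clique entirely inside one bag — forcing width ≥ 2. Hence tw(G) = 2 exactly.

Treewidth 2.
One optimal decomposition is:
Bags: B1 = {2, 3, 4}  B2 = {1, 2, 3}  B3 = {1, 3, 5}  B4 = {0, 3, 5}
Tree: B1–B2, B2–B3, B3–B4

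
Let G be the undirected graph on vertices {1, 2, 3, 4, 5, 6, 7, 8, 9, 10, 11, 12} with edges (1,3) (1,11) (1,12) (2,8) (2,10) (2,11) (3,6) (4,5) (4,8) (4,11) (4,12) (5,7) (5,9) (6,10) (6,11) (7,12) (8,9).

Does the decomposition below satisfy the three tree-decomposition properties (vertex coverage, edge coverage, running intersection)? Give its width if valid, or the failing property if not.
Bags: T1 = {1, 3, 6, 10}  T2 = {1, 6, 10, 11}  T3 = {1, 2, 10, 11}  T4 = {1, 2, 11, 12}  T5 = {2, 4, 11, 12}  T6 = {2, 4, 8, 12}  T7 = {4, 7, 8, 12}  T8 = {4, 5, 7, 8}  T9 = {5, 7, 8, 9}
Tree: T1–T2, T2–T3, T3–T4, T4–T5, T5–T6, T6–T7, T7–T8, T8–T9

Yes; width 3.

Checking the three conditions: (i) the bags cover all of {1, 2, 3, 4, 5, 6, 7, 8, 9, 10, 11, 12}; (ii) for each edge, some bag contains both endpoints; (iii) the bags containing any fixed vertex form a subtree. All hold, so the decomposition is valid with width 4 − 1 = 3.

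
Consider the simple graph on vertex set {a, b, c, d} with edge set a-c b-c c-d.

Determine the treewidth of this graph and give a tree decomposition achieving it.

Treewidth 1.
Bags: B1 = {b, c}  B2 = {a, c}  B3 = {c, d}
Tree: B1–B2, B2–B3

The largest bag has 2 vertices, giving width 1; this decomposition certifies tw(G) ≤ 1. G has an edge, so its treewidth is at least 1. Therefore the treewidth is 1.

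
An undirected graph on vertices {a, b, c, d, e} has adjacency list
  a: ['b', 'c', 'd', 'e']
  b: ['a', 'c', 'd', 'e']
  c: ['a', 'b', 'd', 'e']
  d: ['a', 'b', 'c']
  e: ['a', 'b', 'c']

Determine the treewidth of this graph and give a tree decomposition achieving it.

Treewidth 3.
One such decomposition:
Bags: B1 = {a, b, c, e}  B2 = {a, b, c, d}
Tree: B1–B2

The largest bag has 4 vertices, giving width 3; this decomposition certifies tw(G) ≤ 3. For the lower bound, the 4 vertices {a, b, c, d} are pairwise adjacent, and any tree decomposition puts a clique entirely inside one bag — forcing width ≥ 3. Combining the bounds, tw(G) = 3.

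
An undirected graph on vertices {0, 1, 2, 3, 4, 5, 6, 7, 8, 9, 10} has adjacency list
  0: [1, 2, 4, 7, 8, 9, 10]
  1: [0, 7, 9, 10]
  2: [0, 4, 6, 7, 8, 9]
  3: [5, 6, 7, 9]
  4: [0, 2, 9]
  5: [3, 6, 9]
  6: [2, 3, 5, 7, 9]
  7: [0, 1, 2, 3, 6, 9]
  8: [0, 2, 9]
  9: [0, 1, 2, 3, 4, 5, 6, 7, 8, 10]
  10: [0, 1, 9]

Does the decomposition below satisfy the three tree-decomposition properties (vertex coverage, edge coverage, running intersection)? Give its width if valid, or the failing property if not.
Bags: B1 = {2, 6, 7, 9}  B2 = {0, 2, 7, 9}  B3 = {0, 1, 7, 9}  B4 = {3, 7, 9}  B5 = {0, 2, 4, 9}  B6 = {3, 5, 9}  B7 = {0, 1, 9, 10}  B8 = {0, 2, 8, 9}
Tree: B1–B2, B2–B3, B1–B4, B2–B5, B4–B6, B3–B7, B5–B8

No — edge (6,3) lies in no bag.

A tree decomposition must satisfy three properties: every vertex lies in some bag; for every edge, both endpoints lie together in some bag; and for every vertex, the bags containing it form a connected subtree. Here edge (6,3) lies in no bag, so the decomposition is invalid.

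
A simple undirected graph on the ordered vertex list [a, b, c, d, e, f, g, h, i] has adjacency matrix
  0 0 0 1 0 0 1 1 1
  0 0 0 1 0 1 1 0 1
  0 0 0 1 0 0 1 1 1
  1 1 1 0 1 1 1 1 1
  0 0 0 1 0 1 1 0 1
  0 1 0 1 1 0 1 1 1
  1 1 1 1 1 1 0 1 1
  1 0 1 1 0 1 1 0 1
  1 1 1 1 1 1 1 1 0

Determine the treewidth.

A width-4 tree decomposition is:
Bags: B1 = {d, f, g, h, i}  B2 = {d, e, f, g, i}  B3 = {c, d, g, h, i}  B4 = {a, d, g, h, i}  B5 = {b, d, f, g, i}
Tree: B1–B2, B1–B3, B1–B4, B1–B5
Each bag holds 5 vertices, so the decomposition has width 4, which upper-bounds the treewidth. Conversely, {a, d, g, h, i} is a clique of size 5, and the vertices of any clique must share a bag in every tree decomposition; so some bag has ≥ 5 vertices and tw(G) ≥ 4. Combining the bounds, tw(G) = 4.

4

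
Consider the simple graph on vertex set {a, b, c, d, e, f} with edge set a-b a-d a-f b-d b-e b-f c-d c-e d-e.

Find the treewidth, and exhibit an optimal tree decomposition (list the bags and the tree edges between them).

Treewidth 2.
One optimal decomposition is:
Bags: B1 = {b, d, e}  B2 = {c, d, e}  B3 = {a, b, d}  B4 = {a, b, f}
Tree: B1–B2, B1–B3, B3–B4

Every bag has size at most 3, so the width is 3 − 1 = 2 and tw(G) ≤ 2. On the other hand G contains the 3-clique {c, d, e}. A clique must lie in a single bag of any decomposition, so no decomposition can have width below 2. Combining the bounds, tw(G) = 2.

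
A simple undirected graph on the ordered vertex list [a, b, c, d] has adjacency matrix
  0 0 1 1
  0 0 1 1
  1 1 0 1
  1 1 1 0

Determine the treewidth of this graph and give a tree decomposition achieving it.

The largest bag has 3 vertices, giving width 2; this decomposition certifies tw(G) ≤ 2. Conversely, {a, c, d} is a clique of size 3, and the vertices of any clique must share a bag in every tree decomposition; so some bag has ≥ 3 vertices and tw(G) ≥ 2. Combining the bounds, tw(G) = 2.

Treewidth 2.
One such decomposition:
Bags: B1 = {b, c, d}  B2 = {a, c, d}
Tree: B1–B2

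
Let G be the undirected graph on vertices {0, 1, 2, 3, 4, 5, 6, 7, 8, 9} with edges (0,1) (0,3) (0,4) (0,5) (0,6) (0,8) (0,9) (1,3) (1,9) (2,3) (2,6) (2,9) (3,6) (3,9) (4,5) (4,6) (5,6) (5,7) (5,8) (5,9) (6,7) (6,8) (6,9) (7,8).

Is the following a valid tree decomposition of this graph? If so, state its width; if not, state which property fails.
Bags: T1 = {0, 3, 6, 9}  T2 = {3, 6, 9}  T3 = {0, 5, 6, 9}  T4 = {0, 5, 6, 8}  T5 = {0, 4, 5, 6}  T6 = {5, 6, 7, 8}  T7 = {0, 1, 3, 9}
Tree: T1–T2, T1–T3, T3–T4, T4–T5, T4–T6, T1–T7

A tree decomposition must satisfy three properties: every vertex lies in some bag; for every edge, both endpoints lie together in some bag; and for every vertex, the bags containing it form a connected subtree. Here vertex 2 appears in no bag, so the decomposition is invalid.

No — vertex 2 appears in no bag.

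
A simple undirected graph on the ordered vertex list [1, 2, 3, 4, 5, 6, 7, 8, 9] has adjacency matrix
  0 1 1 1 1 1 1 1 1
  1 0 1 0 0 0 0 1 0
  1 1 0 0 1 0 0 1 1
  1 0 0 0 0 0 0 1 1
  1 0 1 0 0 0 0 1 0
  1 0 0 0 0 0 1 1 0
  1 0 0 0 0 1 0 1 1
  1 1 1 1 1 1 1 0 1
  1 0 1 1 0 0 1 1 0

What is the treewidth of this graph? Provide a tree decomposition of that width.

The largest bag has 4 vertices, giving width 3; this decomposition certifies tw(G) ≤ 3. On the other hand G contains the 4-clique {1, 3, 8, 9}. A clique must lie in a single bag of any decomposition, so no decomposition can have width below 3. The upper and lower bounds meet at 3, so that is the treewidth.

Treewidth 3.
One optimal decomposition is:
Bags: B1 = {1, 3, 8, 9}  B2 = {1, 7, 8, 9}  B3 = {1, 2, 3, 8}  B4 = {1, 6, 7, 8}  B5 = {1, 4, 8, 9}  B6 = {1, 3, 5, 8}
Tree: B1–B2, B1–B3, B2–B4, B1–B5, B1–B6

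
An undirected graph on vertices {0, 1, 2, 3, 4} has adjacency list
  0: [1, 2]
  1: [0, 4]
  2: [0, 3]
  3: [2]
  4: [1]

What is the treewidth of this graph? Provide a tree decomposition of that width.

Treewidth 1.
One such decomposition:
Bags: B1 = {2, 3}  B2 = {0, 2}  B3 = {0, 1}  B4 = {1, 4}
Tree: B1–B2, B2–B3, B3–B4

Each bag holds 2 vertices, so the decomposition has width 1, which upper-bounds the treewidth. Any graph with an edge has treewidth ≥ 1, and G has the edge 3–2. The upper and lower bounds meet at 1, so that is the treewidth.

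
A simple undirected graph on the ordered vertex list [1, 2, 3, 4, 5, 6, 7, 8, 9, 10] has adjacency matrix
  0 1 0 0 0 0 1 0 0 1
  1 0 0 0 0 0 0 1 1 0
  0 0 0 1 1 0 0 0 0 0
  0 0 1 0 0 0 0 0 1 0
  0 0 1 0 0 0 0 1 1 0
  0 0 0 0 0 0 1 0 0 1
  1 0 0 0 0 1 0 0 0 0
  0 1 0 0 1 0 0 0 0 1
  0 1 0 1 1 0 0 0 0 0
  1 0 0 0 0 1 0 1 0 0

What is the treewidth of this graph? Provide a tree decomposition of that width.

The largest bag has 3 vertices, giving width 2; this decomposition certifies tw(G) ≤ 2. The edges 4–3–5–9–4 form a cycle, so G is not a tree and its treewidth is at least 2. Hence tw(G) = 2 exactly.

Treewidth 2.
One such decomposition:
Bags: B1 = {3, 4, 9}  B2 = {3, 5, 9}  B3 = {2, 5, 9}  B4 = {2, 5, 8}  B5 = {1, 2, 8}  B6 = {1, 8, 10}  B7 = {1, 7, 10}  B8 = {6, 7, 10}
Tree: B1–B2, B2–B3, B3–B4, B4–B5, B5–B6, B6–B7, B7–B8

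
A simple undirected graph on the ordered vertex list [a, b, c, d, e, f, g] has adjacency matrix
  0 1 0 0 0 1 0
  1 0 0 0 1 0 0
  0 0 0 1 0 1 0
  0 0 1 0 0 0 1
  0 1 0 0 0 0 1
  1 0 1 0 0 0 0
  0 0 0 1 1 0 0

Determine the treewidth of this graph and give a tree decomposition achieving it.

The largest bag has 3 vertices, giving width 2; this decomposition certifies tw(G) ≤ 2. For the lower bound, G contains the cycle b–a–f–c–d–g–e–b, so G is not a forest; only forests have treewidth ≤ 1, hence tw(G) ≥ 2. Therefore the treewidth is 2.

Treewidth 2.
Bags: B1 = {a, b, f}  B2 = {b, c, f}  B3 = {b, c, d}  B4 = {b, d, g}  B5 = {b, e, g}
Tree: B1–B2, B2–B3, B3–B4, B4–B5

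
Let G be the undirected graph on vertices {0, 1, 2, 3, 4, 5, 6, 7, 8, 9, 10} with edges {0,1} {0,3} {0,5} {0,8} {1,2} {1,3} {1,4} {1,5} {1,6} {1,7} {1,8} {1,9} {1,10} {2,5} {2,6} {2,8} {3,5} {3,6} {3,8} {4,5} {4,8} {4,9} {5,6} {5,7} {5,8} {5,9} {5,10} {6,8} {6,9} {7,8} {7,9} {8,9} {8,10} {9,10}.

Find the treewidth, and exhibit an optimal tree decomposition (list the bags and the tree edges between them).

The largest bag has 5 vertices, giving width 4; this decomposition certifies tw(G) ≤ 4. On the other hand G contains the 5-clique {0, 1, 3, 5, 8}. A clique must lie in a single bag of any decomposition, so no decomposition can have width below 4. Therefore the treewidth is 4.

Treewidth 4.
Bags: B1 = {1, 5, 6, 8, 9}  B2 = {1, 2, 5, 6, 8}  B3 = {1, 3, 5, 6, 8}  B4 = {1, 4, 5, 8, 9}  B5 = {1, 5, 7, 8, 9}  B6 = {0, 1, 3, 5, 8}  B7 = {1, 5, 8, 9, 10}
Tree: B1–B2, B1–B3, B1–B4, B4–B5, B3–B6, B4–B7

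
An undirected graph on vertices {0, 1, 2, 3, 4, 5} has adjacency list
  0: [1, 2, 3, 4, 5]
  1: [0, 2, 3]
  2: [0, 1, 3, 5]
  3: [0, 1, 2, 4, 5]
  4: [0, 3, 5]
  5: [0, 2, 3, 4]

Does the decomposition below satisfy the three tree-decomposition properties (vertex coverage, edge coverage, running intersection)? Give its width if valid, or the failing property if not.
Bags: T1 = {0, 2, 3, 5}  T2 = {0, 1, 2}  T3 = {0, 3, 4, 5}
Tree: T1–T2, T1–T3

No — edge (3,1) lies in no bag.

A tree decomposition must satisfy three properties: every vertex lies in some bag; for every edge, both endpoints lie together in some bag; and for every vertex, the bags containing it form a connected subtree. Here edge (3,1) lies in no bag, so the decomposition is invalid.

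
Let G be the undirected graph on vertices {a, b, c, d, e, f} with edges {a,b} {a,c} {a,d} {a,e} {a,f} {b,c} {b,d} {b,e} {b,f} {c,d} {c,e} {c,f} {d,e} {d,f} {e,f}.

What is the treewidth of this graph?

5

A width-5 tree decomposition is:
Bags: B1 = {a, b, c, d, e, f}
Tree: (single bag)
A single bag containing all 6 vertices is trivially a valid decomposition of width 5. On the other hand G contains the 6-clique {a, b, c, d, e, f}. A clique must lie in a single bag of any decomposition, so no decomposition can have width below 5. Therefore the treewidth is 5.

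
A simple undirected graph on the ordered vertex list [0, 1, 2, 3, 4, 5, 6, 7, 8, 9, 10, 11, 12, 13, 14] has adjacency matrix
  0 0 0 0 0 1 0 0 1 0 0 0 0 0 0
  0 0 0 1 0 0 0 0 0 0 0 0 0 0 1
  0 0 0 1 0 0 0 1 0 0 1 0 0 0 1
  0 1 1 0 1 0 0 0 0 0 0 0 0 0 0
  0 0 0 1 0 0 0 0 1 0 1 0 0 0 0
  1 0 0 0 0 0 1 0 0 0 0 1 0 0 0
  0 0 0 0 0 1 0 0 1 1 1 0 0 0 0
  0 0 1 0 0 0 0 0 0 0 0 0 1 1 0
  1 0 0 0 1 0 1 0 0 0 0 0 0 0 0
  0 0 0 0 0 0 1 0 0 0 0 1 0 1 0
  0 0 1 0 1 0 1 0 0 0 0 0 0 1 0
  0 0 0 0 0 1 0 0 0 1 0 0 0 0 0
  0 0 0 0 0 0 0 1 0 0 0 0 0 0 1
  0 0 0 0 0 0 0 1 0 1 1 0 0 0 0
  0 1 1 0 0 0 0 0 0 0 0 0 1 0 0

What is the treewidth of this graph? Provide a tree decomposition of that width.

Every bag has size at most 4, so the width is 4 − 1 = 3 and tw(G) ≤ 3. For the lower bound: the 4 vertex sets {0,5,11}, {8}, {6}, {4,9,10,13} are disjoint, each induces a connected subgraph, and every pair is joined by at least one edge of G. Contracting each set to a single vertex therefore yields K_{4} as a minor, and since treewidth is minor-monotone, tw(G) ≥ tw(K_{4}) = 3. The upper and lower bounds meet at 3, so that is the treewidth.

Treewidth 3.
Bags: B1 = {0, 5, 8, 11}  B2 = {5, 6, 8, 11}  B3 = {6, 8, 9, 11}  B4 = {4, 6, 8, 9}  B5 = {4, 6, 9, 10}  B6 = {4, 9, 10, 13}  B7 = {3, 4, 10, 13}  B8 = {2, 3, 10, 13}  B9 = {2, 3, 7, 13}  B10 = {1, 2, 3, 7}  B11 = {1, 2, 7, 14}  B12 = {1, 7, 12, 14}
Tree: B1–B2, B2–B3, B3–B4, B4–B5, B5–B6, B6–B7, B7–B8, B8–B9, B9–B10, B10–B11, B11–B12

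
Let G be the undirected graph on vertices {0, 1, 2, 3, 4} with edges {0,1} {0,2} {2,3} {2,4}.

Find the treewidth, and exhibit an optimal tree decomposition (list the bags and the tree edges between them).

Treewidth 1.
One such decomposition:
Bags: B1 = {2, 3}  B2 = {0, 2}  B3 = {0, 1}  B4 = {2, 4}
Tree: B1–B2, B2–B3, B2–B4

The largest bag has 2 vertices, giving width 1; this decomposition certifies tw(G) ≤ 1. Since G has at least one edge (e.g. 2–3), it is not an edgeless graph, so tw(G) ≥ 1. Hence tw(G) = 1 exactly.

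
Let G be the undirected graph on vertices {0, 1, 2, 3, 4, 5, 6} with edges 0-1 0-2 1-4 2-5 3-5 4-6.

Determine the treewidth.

A width-1 tree decomposition is:
Bags: B1 = {3, 5}  B2 = {2, 5}  B3 = {0, 2}  B4 = {0, 1}  B5 = {1, 4}  B6 = {4, 6}
Tree: B1–B2, B2–B3, B3–B4, B4–B5, B5–B6
Each bag holds 2 vertices, so the decomposition has width 1, which upper-bounds the treewidth. Any graph with an edge has treewidth ≥ 1, and G has the edge 3–5. Hence tw(G) = 1 exactly.

1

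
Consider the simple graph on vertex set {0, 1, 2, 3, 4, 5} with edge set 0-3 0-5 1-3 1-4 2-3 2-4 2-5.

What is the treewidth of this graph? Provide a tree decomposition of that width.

Treewidth 2.
One such decomposition:
Bags: B1 = {0, 2, 5}  B2 = {0, 2, 3}  B3 = {2, 3, 4}  B4 = {1, 3, 4}
Tree: B1–B2, B2–B3, B3–B4

Each bag holds 3 vertices, so the decomposition has width 2, which upper-bounds the treewidth. The edges 5–0–3–2–5 form a cycle, so G is not a tree and its treewidth is at least 2. Hence tw(G) = 2 exactly.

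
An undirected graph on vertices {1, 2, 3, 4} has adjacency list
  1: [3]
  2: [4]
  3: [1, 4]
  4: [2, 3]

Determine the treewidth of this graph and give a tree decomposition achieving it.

Each bag holds 2 vertices, so the decomposition has width 1, which upper-bounds the treewidth. Any graph with an edge has treewidth ≥ 1, and G has the edge 1–3. Therefore the treewidth is 1.

Treewidth 1.
One optimal decomposition is:
Bags: B1 = {1, 3}  B2 = {3, 4}  B3 = {2, 4}
Tree: B1–B2, B2–B3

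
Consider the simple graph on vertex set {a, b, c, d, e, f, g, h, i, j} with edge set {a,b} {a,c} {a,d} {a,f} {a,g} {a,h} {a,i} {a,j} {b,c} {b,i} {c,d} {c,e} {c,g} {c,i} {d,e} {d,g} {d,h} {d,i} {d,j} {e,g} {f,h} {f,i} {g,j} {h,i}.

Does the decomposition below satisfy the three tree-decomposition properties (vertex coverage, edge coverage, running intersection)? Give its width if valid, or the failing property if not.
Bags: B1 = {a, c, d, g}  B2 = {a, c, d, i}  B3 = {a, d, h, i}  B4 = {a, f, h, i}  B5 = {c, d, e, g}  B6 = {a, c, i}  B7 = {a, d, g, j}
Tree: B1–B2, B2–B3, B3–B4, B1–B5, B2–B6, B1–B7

No — vertex b appears in no bag.

A tree decomposition must satisfy three properties: every vertex lies in some bag; for every edge, both endpoints lie together in some bag; and for every vertex, the bags containing it form a connected subtree. Here vertex b appears in no bag, so the decomposition is invalid.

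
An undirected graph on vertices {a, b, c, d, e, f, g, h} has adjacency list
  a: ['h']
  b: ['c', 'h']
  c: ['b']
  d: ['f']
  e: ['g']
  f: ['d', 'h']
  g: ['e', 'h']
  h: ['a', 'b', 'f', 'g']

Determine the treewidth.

A width-1 tree decomposition is:
Bags: B1 = {f, h}  B2 = {b, h}  B3 = {d, f}  B4 = {g, h}  B5 = {a, h}  B6 = {b, c}  B7 = {e, g}
Tree: B1–B2, B1–B3, B2–B4, B1–B5, B2–B6, B4–B7
Every bag has size at most 2, so the width is 2 − 1 = 1 and tw(G) ≤ 1. Since G has at least one edge (e.g. h–f), it is not an edgeless graph, so tw(G) ≥ 1. The upper and lower bounds meet at 1, so that is the treewidth.

1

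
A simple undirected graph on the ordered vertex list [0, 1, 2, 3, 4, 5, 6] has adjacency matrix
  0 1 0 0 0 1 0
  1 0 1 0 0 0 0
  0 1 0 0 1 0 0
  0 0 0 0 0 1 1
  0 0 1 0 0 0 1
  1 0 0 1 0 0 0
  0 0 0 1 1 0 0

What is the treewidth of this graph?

A width-2 tree decomposition is:
Bags: B1 = {3, 5, 6}  B2 = {4, 5, 6}  B3 = {2, 4, 5}  B4 = {1, 2, 5}  B5 = {0, 1, 5}
Tree: B1–B2, B2–B3, B3–B4, B4–B5
The largest bag has 3 vertices, giving width 2; this decomposition certifies tw(G) ≤ 2. The edges 5–3–6–4–2–1–0–5 form a cycle, so G is not a tree and its treewidth is at least 2. The upper and lower bounds meet at 2, so that is the treewidth.

2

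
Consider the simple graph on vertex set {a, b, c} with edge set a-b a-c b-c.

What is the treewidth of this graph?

A width-2 tree decomposition is:
Bags: B1 = {a, b, c}
Tree: (single bag)
A single bag containing all 3 vertices is trivially a valid decomposition of width 2. For the lower bound, the 3 vertices {a, b, c} are pairwise adjacent, and any tree decomposition puts a clique entirely inside one bag — forcing width ≥ 2. Therefore the treewidth is 2.

2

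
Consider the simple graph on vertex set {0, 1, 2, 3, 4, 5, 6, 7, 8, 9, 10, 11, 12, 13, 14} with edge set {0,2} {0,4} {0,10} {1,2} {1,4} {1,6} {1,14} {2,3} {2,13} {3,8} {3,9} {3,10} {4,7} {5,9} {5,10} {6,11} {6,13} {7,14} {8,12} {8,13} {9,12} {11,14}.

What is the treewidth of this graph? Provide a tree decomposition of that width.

Treewidth 3.
Bags: B1 = {5, 8, 9, 12}  B2 = {3, 5, 8, 9}  B3 = {3, 5, 8, 10}  B4 = {3, 8, 10, 13}  B5 = {2, 3, 10, 13}  B6 = {0, 2, 10, 13}  B7 = {0, 2, 6, 13}  B8 = {0, 1, 2, 6}  B9 = {0, 1, 4, 6}  B10 = {1, 4, 6, 11}  B11 = {1, 4, 11, 14}  B12 = {4, 7, 11, 14}
Tree: B1–B2, B2–B3, B3–B4, B4–B5, B5–B6, B6–B7, B7–B8, B8–B9, B9–B10, B10–B11, B11–B12

Every bag has size at most 4, so the width is 4 − 1 = 3 and tw(G) ≤ 3. For the lower bound: the 4 vertex sets {5,9,12}, {8}, {3}, {0,2,10,13} are disjoint, each induces a connected subgraph, and every pair is joined by at least one edge of G. Contracting each set to a single vertex therefore yields K_{4} as a minor, and since treewidth is minor-monotone, tw(G) ≥ tw(K_{4}) = 3. Hence tw(G) = 3 exactly.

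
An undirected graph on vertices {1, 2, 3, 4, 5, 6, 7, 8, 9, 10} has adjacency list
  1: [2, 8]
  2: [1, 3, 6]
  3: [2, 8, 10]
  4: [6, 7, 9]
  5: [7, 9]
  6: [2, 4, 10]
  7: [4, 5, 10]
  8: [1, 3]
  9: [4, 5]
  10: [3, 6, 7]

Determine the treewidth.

2

A width-2 tree decomposition is:
Bags: B1 = {1, 2, 8}  B2 = {2, 3, 8}  B3 = {2, 3, 6}  B4 = {3, 6, 10}  B5 = {4, 6, 10}  B6 = {4, 7, 10}  B7 = {4, 7, 9}  B8 = {5, 7, 9}
Tree: B1–B2, B2–B3, B3–B4, B4–B5, B5–B6, B6–B7, B7–B8
Every bag has size at most 3, so the width is 3 − 1 = 2 and tw(G) ≤ 2. The edges 1–8–3–2–1 form a cycle, so G is not a tree and its treewidth is at least 2. Combining the bounds, tw(G) = 2.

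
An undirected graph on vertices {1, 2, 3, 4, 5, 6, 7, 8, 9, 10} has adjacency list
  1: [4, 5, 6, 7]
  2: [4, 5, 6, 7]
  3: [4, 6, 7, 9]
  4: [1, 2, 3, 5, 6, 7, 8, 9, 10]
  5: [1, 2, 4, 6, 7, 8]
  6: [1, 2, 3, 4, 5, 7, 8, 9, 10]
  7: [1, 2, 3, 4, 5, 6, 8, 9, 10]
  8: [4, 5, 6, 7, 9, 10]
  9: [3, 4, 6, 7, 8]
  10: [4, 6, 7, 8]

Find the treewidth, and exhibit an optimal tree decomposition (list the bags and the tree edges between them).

Each bag holds 5 vertices, so the decomposition has width 4, which upper-bounds the treewidth. For the lower bound, the 5 vertices {4, 6, 7, 8, 9} are pairwise adjacent, and any tree decomposition puts a clique entirely inside one bag — forcing width ≥ 4. Therefore the treewidth is 4.

Treewidth 4.
One optimal decomposition is:
Bags: B1 = {1, 4, 5, 6, 7}  B2 = {4, 5, 6, 7, 8}  B3 = {2, 4, 5, 6, 7}  B4 = {4, 6, 7, 8, 9}  B5 = {4, 6, 7, 8, 10}  B6 = {3, 4, 6, 7, 9}
Tree: B1–B2, B1–B3, B2–B4, B4–B5, B4–B6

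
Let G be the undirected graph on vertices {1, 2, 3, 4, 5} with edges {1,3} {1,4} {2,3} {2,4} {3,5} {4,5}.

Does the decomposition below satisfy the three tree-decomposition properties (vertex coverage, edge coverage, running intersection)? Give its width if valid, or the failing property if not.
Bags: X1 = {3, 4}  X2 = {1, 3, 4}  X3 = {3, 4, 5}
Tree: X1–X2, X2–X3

A tree decomposition must satisfy three properties: every vertex lies in some bag; for every edge, both endpoints lie together in some bag; and for every vertex, the bags containing it form a connected subtree. Here vertex 2 appears in no bag, so the decomposition is invalid.

No — vertex 2 appears in no bag.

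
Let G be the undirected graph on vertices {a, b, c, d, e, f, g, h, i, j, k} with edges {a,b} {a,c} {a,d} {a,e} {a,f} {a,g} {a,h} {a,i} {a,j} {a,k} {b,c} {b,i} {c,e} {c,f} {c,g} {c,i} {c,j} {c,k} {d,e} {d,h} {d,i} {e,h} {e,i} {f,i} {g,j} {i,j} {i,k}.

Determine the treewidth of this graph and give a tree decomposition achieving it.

Treewidth 3.
Bags: B1 = {a, c, e, i}  B2 = {a, c, i, j}  B3 = {a, b, c, i}  B4 = {a, c, g, j}  B5 = {a, c, i, k}  B6 = {a, d, e, i}  B7 = {a, d, e, h}  B8 = {a, c, f, i}
Tree: B1–B2, B1–B3, B2–B4, B2–B5, B1–B6, B6–B7, B2–B8

The largest bag has 4 vertices, giving width 3; this decomposition certifies tw(G) ≤ 3. Conversely, {a, c, g, j} is a clique of size 4, and the vertices of any clique must share a bag in every tree decomposition; so some bag has ≥ 4 vertices and tw(G) ≥ 3. Combining the bounds, tw(G) = 3.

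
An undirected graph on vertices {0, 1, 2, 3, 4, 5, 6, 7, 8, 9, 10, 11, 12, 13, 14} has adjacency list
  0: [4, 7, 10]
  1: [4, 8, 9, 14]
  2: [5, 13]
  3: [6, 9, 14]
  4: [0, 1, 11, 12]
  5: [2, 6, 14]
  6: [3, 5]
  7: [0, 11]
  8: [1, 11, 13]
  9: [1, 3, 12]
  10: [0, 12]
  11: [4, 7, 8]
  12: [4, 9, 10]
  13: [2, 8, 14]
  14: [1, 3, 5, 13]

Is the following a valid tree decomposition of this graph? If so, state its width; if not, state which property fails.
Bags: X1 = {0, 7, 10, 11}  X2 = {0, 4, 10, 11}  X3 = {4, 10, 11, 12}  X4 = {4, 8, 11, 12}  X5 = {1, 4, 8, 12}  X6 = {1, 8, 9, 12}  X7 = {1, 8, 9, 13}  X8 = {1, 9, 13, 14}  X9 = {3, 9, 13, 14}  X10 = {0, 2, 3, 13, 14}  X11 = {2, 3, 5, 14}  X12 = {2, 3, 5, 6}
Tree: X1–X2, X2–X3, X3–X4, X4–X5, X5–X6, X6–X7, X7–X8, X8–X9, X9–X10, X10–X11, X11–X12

No — bags containing vertex 0 are not connected in the tree.

A tree decomposition must satisfy three properties: every vertex lies in some bag; for every edge, both endpoints lie together in some bag; and for every vertex, the bags containing it form a connected subtree. Here bags containing vertex 0 are not connected in the tree, so the decomposition is invalid.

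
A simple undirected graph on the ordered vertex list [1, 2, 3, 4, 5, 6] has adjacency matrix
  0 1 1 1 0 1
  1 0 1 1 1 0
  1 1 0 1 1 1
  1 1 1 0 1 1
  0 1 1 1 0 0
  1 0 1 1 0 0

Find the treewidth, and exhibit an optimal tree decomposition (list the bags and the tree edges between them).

Every bag has size at most 4, so the width is 4 − 1 = 3 and tw(G) ≤ 3. Conversely, {1, 2, 3, 4} is a clique of size 4, and the vertices of any clique must share a bag in every tree decomposition; so some bag has ≥ 4 vertices and tw(G) ≥ 3. The upper and lower bounds meet at 3, so that is the treewidth.

Treewidth 3.
Bags: B1 = {1, 3, 4, 6}  B2 = {1, 2, 3, 4}  B3 = {2, 3, 4, 5}
Tree: B1–B2, B2–B3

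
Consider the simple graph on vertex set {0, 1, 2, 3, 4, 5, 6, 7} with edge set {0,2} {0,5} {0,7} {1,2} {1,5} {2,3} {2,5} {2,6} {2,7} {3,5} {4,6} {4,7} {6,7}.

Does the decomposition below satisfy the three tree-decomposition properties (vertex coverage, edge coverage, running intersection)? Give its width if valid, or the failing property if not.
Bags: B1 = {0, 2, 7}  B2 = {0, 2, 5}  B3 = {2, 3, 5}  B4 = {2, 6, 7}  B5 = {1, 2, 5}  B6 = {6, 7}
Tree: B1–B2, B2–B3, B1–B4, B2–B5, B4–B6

No — vertex 4 appears in no bag.

A tree decomposition must satisfy three properties: every vertex lies in some bag; for every edge, both endpoints lie together in some bag; and for every vertex, the bags containing it form a connected subtree. Here vertex 4 appears in no bag, so the decomposition is invalid.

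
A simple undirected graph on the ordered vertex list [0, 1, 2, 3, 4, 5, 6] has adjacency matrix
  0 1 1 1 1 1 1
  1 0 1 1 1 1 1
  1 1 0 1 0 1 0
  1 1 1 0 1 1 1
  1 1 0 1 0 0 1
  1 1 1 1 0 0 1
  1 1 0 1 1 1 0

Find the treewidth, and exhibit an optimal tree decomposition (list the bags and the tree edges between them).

Treewidth 4.
One such decomposition:
Bags: B1 = {0, 1, 2, 3, 5}  B2 = {0, 1, 3, 5, 6}  B3 = {0, 1, 3, 4, 6}
Tree: B1–B2, B2–B3

The largest bag has 5 vertices, giving width 4; this decomposition certifies tw(G) ≤ 4. Conversely, {0, 1, 3, 4, 6} is a clique of size 5, and the vertices of any clique must share a bag in every tree decomposition; so some bag has ≥ 5 vertices and tw(G) ≥ 4. The upper and lower bounds meet at 4, so that is the treewidth.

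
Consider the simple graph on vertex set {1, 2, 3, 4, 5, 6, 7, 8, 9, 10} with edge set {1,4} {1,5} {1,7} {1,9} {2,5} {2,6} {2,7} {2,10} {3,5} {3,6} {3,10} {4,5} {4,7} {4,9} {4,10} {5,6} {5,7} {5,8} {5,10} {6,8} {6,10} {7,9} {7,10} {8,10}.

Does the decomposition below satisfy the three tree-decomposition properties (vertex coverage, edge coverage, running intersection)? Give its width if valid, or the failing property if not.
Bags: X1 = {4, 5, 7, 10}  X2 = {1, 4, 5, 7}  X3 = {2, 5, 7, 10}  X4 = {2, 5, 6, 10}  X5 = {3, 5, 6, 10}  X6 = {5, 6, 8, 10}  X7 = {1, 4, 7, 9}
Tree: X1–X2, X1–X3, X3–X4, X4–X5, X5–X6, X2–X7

Checking the three conditions: (i) the bags cover all of {1, 2, 3, 4, 5, 6, 7, 8, 9, 10}; (ii) for each edge, some bag contains both endpoints; (iii) the bags containing any fixed vertex form a subtree. All hold, so the decomposition is valid with width 4 − 1 = 3.

Yes; width 3.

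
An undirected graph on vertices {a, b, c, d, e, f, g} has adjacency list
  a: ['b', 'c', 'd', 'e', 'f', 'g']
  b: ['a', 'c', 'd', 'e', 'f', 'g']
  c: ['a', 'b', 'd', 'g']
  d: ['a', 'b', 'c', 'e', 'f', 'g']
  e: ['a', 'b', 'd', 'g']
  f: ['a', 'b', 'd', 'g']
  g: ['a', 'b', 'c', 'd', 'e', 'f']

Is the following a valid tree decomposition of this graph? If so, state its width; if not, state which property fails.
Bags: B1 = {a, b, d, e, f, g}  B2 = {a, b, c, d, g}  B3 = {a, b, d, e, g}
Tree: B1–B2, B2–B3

A tree decomposition must satisfy three properties: every vertex lies in some bag; for every edge, both endpoints lie together in some bag; and for every vertex, the bags containing it form a connected subtree. Here bags containing vertex e are not connected in the tree, so the decomposition is invalid.

No — bags containing vertex e are not connected in the tree.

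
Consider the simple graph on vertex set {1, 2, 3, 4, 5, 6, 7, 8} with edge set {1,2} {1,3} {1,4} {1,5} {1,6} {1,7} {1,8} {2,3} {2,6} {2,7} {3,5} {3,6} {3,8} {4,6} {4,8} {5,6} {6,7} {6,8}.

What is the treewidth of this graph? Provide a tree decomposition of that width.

Treewidth 3.
One such decomposition:
Bags: B1 = {1, 2, 3, 6}  B2 = {1, 3, 5, 6}  B3 = {1, 2, 6, 7}  B4 = {1, 3, 6, 8}  B5 = {1, 4, 6, 8}
Tree: B1–B2, B1–B3, B1–B4, B4–B5

Each bag holds 4 vertices, so the decomposition has width 3, which upper-bounds the treewidth. Conversely, {1, 3, 6, 8} is a clique of size 4, and the vertices of any clique must share a bag in every tree decomposition; so some bag has ≥ 4 vertices and tw(G) ≥ 3. Combining the bounds, tw(G) = 3.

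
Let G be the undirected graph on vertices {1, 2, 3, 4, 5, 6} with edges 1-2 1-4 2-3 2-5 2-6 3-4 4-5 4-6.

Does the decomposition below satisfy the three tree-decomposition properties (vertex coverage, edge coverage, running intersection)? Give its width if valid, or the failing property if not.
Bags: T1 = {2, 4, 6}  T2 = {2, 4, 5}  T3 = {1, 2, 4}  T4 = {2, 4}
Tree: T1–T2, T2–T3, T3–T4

No — vertex 3 appears in no bag.

A tree decomposition must satisfy three properties: every vertex lies in some bag; for every edge, both endpoints lie together in some bag; and for every vertex, the bags containing it form a connected subtree. Here vertex 3 appears in no bag, so the decomposition is invalid.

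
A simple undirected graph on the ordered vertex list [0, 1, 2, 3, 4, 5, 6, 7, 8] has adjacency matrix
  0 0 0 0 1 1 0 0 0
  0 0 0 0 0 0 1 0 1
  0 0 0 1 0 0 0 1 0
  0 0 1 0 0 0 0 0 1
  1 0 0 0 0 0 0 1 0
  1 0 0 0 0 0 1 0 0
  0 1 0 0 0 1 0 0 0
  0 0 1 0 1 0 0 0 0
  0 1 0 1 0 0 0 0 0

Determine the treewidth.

A width-2 tree decomposition is:
Bags: B1 = {1, 5, 6}  B2 = {1, 5, 8}  B3 = {3, 5, 8}  B4 = {2, 3, 5}  B5 = {2, 5, 7}  B6 = {4, 5, 7}  B7 = {0, 4, 5}
Tree: B1–B2, B2–B3, B3–B4, B4–B5, B5–B6, B6–B7
Each bag holds 3 vertices, so the decomposition has width 2, which upper-bounds the treewidth. The edges 5–6–1–8–3–2–7–4–0–5 form a cycle, so G is not a tree and its treewidth is at least 2. Hence tw(G) = 2 exactly.

2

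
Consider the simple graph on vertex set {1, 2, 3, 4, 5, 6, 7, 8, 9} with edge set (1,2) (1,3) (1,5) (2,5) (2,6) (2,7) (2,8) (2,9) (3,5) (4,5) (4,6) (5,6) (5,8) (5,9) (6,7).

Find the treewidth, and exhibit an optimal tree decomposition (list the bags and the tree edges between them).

Treewidth 2.
Bags: B1 = {1, 2, 5}  B2 = {2, 5, 8}  B3 = {2, 5, 6}  B4 = {4, 5, 6}  B5 = {2, 6, 7}  B6 = {1, 3, 5}  B7 = {2, 5, 9}
Tree: B1–B2, B2–B3, B3–B4, B3–B5, B1–B6, B3–B7

Each bag holds 3 vertices, so the decomposition has width 2, which upper-bounds the treewidth. For the lower bound, the 3 vertices {2, 5, 8} are pairwise adjacent, and any tree decomposition puts a clique entirely inside one bag — forcing width ≥ 2. Therefore the treewidth is 2.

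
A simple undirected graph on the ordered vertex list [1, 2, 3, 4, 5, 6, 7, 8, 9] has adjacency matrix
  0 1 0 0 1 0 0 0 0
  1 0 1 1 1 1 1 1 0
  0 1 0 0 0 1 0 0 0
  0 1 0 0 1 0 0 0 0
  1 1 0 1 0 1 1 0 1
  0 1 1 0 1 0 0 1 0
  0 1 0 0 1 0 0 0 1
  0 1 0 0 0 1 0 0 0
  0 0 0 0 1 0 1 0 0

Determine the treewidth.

A width-2 tree decomposition is:
Bags: B1 = {2, 5, 6}  B2 = {2, 5, 7}  B3 = {1, 2, 5}  B4 = {5, 7, 9}  B5 = {2, 3, 6}  B6 = {2, 6, 8}  B7 = {2, 4, 5}
Tree: B1–B2, B1–B3, B2–B4, B1–B5, B1–B6, B3–B7
Each bag holds 3 vertices, so the decomposition has width 2, which upper-bounds the treewidth. Conversely, {5, 7, 9} is a clique of size 3, and the vertices of any clique must share a bag in every tree decomposition; so some bag has ≥ 3 vertices and tw(G) ≥ 2. Combining the bounds, tw(G) = 2.

2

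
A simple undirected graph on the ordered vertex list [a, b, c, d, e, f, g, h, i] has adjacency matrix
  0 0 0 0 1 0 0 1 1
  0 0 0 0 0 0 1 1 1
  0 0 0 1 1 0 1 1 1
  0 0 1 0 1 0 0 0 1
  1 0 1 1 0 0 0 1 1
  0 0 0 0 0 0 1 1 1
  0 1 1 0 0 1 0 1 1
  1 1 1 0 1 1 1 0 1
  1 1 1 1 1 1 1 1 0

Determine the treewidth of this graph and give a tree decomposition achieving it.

Every bag has size at most 4, so the width is 4 − 1 = 3 and tw(G) ≤ 3. Conversely, {c, d, e, i} is a clique of size 4, and the vertices of any clique must share a bag in every tree decomposition; so some bag has ≥ 4 vertices and tw(G) ≥ 3. Combining the bounds, tw(G) = 3.

Treewidth 3.
One such decomposition:
Bags: B1 = {f, g, h, i}  B2 = {c, g, h, i}  B3 = {c, e, h, i}  B4 = {b, g, h, i}  B5 = {a, e, h, i}  B6 = {c, d, e, i}
Tree: B1–B2, B2–B3, B1–B4, B3–B5, B3–B6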